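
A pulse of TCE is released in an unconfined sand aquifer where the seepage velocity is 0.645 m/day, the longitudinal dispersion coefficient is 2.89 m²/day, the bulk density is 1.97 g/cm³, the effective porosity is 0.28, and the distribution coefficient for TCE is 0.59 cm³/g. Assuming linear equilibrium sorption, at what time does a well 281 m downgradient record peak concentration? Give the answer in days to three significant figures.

Retardation factor R = 1 + ρ_b·K_d/n = 1 + 1.97 × 0.59/0.28 = 5.151.
Sorption retards both mechanisms: v_R = v/R = 0.1252 m/day, D_R = D/R = 0.5611 m²/day.
Peak time from v_R²t² + 2D_R t − x² = 0: t = (√(D_R² + v_R²x²) − D_R)/v_R².
√(D_R² + v_R²x²) = √(0.5611² + 0.1252² × 281²) = 35.19; v_R² = 0.01568.
t = (35.19 − 0.5611)/0.01568 = 2210 days.

2210 days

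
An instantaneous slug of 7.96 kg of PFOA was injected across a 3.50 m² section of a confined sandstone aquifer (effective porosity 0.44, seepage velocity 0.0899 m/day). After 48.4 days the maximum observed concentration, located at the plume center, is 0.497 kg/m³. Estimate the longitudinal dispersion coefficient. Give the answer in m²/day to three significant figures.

At the plume center C_max = M/(n_e·A·√(4πDt)), so D = M²/(4πt·(n_e·A·C_max)²).
n_e·A·C_max = 0.44 × 3.50 × 0.497 = 0.7654 kg/m.
D = 7.96²/(4π × 48.4 × 0.7654²) = 0.178 m²/day.

0.178 m²/day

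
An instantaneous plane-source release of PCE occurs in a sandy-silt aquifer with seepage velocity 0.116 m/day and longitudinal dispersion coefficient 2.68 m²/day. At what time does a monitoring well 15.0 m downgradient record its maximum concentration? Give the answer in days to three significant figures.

For the 1D instantaneous-source solution, setting ∂C/∂t = 0 at fixed x gives v²t² + 2Dt − x² = 0, so t = (√(D² + v²x²) − D)/v².
√(D² + v²x²) = √(2.68² + 0.116² × 15.0²) = 3.195; v² = 0.013456.
t = (3.195 − 2.68)/0.013456 = 38.3 days (vs. the pure-advection estimate x/v = 129 d).

38.3 days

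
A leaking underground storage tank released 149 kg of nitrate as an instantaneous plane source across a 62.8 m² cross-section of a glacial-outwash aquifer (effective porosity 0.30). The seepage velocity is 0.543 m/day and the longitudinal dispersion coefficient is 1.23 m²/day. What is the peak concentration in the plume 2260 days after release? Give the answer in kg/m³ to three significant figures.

The peak of an instantaneous 1D plume sits at x = vt; there the Gaussian factor is 1 and C_max = M/(n_e·A·√(4πDt)), where n_e·A is the pore area the mass is dissolved in.
√(4πDt) = √(4π × 1.23 × 2260) = 186.9 m, so C_max = 149/(0.30 × 62.8 × 186.9) = 0.0423 kg/m³.

0.0423 kg/m³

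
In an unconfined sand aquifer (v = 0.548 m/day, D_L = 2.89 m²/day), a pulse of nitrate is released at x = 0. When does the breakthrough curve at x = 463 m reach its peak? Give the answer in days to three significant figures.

835 days

For the 1D instantaneous-source solution, setting ∂C/∂t = 0 at fixed x gives v²t² + 2Dt − x² = 0, so t = (√(D² + v²x²) − D)/v².
√(D² + v²x²) = √(2.89² + 0.548² × 463²) = 253.7; v² = 0.300304.
t = (253.7 − 2.89)/0.300304 = 835 days (vs. the pure-advection estimate x/v = 845 d).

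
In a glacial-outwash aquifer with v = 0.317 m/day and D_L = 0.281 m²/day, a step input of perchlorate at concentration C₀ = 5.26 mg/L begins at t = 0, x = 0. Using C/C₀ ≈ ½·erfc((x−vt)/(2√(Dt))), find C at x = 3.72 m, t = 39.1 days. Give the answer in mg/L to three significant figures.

5.09 mg/L

For a continuous step input, C/C₀ ≈ ½·erfc((x−vt)/(2√(Dt))).
vt = 0.317 × 39.1 = 12.3947 m and 2√(Dt) = 2√(0.281 × 39.1) = 6.629 m.
Argument (x−vt)/(2√(Dt)) = (3.72 − 12.3947)/6.629 = -1.309; ½·erfc(-1.309) = 0.9679.
C = 5.26 × 0.9679 = 5.09 mg/L.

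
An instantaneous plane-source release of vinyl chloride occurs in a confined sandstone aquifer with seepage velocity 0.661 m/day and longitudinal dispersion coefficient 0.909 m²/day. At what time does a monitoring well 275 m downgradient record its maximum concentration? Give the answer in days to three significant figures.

414 days

For the 1D instantaneous-source solution, setting ∂C/∂t = 0 at fixed x gives v²t² + 2Dt − x² = 0, so t = (√(D² + v²x²) − D)/v².
√(D² + v²x²) = √(0.909² + 0.661² × 275²) = 181.8; v² = 0.436921.
t = (181.8 − 0.909)/0.436921 = 414 days (vs. the pure-advection estimate x/v = 416 d).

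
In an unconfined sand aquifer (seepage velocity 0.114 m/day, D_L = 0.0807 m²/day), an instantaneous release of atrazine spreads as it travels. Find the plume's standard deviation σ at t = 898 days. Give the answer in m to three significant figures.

12.0 m

Dispersive spreading gives a Gaussian with σ² = 2Dt; advection only shifts the center.
σ = √(2 × 0.0807 × 898) = 12.0 m.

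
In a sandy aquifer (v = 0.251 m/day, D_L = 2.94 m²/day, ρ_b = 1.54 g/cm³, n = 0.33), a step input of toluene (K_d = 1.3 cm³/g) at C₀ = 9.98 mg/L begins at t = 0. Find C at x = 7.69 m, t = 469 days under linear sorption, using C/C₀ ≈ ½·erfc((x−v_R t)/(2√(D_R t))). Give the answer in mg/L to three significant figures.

Retardation factor R = 1 + ρ_b·K_d/n = 1 + 1.54 × 1.3/0.33 = 7.067.
Sorption retards both mechanisms: v_R = v/R = 0.03552 m/day, D_R = D/R = 0.4160 m²/day.
v_R·t = 0.03552 × 469 = 16.65888 m; 2√(D_R t) = 27.94 m; argument = (7.69 − 16.65888)/27.94 = -0.3210.
C = C₀ × ½·erfc(-0.3210) = 9.98 × 0.6751 = 6.74 mg/L.

6.74 mg/L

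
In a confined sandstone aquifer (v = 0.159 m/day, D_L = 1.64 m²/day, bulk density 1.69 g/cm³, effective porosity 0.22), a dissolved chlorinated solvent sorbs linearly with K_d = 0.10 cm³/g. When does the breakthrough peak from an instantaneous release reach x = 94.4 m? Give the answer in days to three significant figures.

Retardation factor R = 1 + ρ_b·K_d/n = 1 + 1.69 × 0.10/0.22 = 1.768.
Sorption retards both mechanisms: v_R = v/R = 0.08993 m/day, D_R = D/R = 0.9276 m²/day.
Peak time from v_R²t² + 2D_R t − x² = 0: t = (√(D_R² + v_R²x²) − D_R)/v_R².
√(D_R² + v_R²x²) = √(0.9276² + 0.08993² × 94.4²) = 8.540; v_R² = 0.008087.
t = (8.540 − 0.9276)/0.008087 = 941 days.

941 days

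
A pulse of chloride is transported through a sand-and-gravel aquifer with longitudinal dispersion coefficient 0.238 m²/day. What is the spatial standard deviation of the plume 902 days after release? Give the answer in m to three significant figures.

20.7 m

Dispersive spreading gives a Gaussian with σ² = 2Dt; advection only shifts the center.
σ = √(2 × 0.238 × 902) = 20.7 m.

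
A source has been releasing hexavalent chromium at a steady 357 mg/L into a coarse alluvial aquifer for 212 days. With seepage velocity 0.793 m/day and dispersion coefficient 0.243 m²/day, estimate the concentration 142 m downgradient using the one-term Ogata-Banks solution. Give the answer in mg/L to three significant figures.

For a continuous step input, C/C₀ ≈ ½·erfc((x−vt)/(2√(Dt))).
vt = 0.793 × 212 = 168.116 m and 2√(Dt) = 2√(0.243 × 212) = 14.35 m.
Argument (x−vt)/(2√(Dt)) = (142 − 168.116)/14.35 = -1.820; ½·erfc(-1.820) = 0.9950.
C = 357 × 0.9950 = 355 mg/L.

355 mg/L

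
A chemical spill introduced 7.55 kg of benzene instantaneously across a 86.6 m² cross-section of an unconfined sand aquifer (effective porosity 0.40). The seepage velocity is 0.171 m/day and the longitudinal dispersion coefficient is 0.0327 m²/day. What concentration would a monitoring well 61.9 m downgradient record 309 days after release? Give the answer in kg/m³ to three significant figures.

0.00254 kg/m³

For an instantaneous plane source, C(x,t) = M/(n_e·A·√(4πDt)) · exp(−(x−vt)²/(4Dt)), with n_e·A the pore (flow) area.
Plume center vt = 0.171 × 309 = 52.839 m, so the well at 61.9 m is 9.061 m downgradient of the peak.
√(4πDt) = 11.27 m, giving peak height M/(n_e·A·√(4πDt)) = 7.55/(0.40 × 86.6 × 11.27) = 0.01934 kg/m³.
(x−vt)²/(4Dt) = (9.061)²/(4 × 0.0327 × 309) = 2.031; exp(−2.031) = 0.1312.
C = 0.01934 × 0.1312 = 0.00254 kg/m³.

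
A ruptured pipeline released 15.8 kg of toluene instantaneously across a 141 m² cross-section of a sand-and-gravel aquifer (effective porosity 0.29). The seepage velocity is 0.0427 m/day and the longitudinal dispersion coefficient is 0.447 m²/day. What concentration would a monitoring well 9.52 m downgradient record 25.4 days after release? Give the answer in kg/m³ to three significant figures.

0.00675 kg/m³

For an instantaneous plane source, C(x,t) = M/(n_e·A·√(4πDt)) · exp(−(x−vt)²/(4Dt)), with n_e·A the pore (flow) area.
Plume center vt = 0.0427 × 25.4 = 1.08458 m, so the well at 9.52 m is 8.43542 m downgradient of the peak.
√(4πDt) = 11.94 m, giving peak height M/(n_e·A·√(4πDt)) = 15.8/(0.29 × 141 × 11.94) = 0.03236 kg/m³.
(x−vt)²/(4Dt) = (8.43542)²/(4 × 0.447 × 25.4) = 1.567; exp(−1.567) = 0.2087.
C = 0.03236 × 0.2087 = 0.00675 kg/m³.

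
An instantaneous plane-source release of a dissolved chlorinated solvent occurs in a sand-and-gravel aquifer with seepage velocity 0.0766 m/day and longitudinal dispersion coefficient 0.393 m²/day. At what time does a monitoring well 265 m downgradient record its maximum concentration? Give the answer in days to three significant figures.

For the 1D instantaneous-source solution, setting ∂C/∂t = 0 at fixed x gives v²t² + 2Dt − x² = 0, so t = (√(D² + v²x²) − D)/v².
√(D² + v²x²) = √(0.393² + 0.0766² × 265²) = 20.30; v² = 0.00586756.
t = (20.30 − 0.393)/0.00586756 = 3390 days (vs. the pure-advection estimate x/v = 3460 d).

3390 days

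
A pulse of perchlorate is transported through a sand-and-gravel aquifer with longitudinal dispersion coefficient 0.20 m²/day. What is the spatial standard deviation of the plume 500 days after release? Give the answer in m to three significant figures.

14.1 m

Dispersive spreading gives a Gaussian with σ² = 2Dt; advection only shifts the center.
σ = √(2 × 0.20 × 500) = 14.1 m.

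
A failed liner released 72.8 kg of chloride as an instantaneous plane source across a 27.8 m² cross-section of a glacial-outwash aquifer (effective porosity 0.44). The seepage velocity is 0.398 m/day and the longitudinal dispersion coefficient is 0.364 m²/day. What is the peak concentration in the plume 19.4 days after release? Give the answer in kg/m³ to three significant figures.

The peak of an instantaneous 1D plume sits at x = vt; there the Gaussian factor is 1 and C_max = M/(n_e·A·√(4πDt)), where n_e·A is the pore area the mass is dissolved in.
√(4πDt) = √(4π × 0.364 × 19.4) = 9.420 m, so C_max = 72.8/(0.44 × 27.8 × 9.420) = 0.632 kg/m³.

0.632 kg/m³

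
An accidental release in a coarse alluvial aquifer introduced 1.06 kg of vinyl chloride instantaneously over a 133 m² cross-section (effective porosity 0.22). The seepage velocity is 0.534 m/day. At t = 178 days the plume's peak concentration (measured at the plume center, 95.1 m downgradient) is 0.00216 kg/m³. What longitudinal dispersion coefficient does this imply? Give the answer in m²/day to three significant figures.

0.126 m²/day

At the plume center C_max = M/(n_e·A·√(4πDt)), so D = M²/(4πt·(n_e·A·C_max)²).
n_e·A·C_max = 0.22 × 133 × 0.00216 = 0.06320 kg/m.
D = 1.06²/(4π × 178 × 0.06320²) = 0.126 m²/day.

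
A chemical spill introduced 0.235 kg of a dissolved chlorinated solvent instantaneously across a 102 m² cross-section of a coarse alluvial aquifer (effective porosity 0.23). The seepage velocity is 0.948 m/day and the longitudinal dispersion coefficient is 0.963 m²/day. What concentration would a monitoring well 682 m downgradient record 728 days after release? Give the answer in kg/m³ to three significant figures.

For an instantaneous plane source, C(x,t) = M/(n_e·A·√(4πDt)) · exp(−(x−vt)²/(4Dt)), with n_e·A the pore (flow) area.
Plume center vt = 0.948 × 728 = 690.144 m, so the well at 682 m is 8.144 m upgradient of the peak.
√(4πDt) = 93.86 m, giving peak height M/(n_e·A·√(4πDt)) = 0.235/(0.23 × 102 × 93.86) = 0.0001067 kg/m³.
(x−vt)²/(4Dt) = (-8.144)²/(4 × 0.963 × 728) = 0.02365; exp(−0.02365) = 0.9766.
C = 0.0001067 × 0.9766 = 0.000104 kg/m³.

0.000104 kg/m³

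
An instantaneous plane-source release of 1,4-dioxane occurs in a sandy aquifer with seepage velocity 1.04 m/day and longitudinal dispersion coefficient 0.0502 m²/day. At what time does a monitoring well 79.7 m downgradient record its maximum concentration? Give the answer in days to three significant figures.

For the 1D instantaneous-source solution, setting ∂C/∂t = 0 at fixed x gives v²t² + 2Dt − x² = 0, so t = (√(D² + v²x²) − D)/v².
√(D² + v²x²) = √(0.0502² + 1.04² × 79.7²) = 82.89; v² = 1.0816.
t = (82.89 − 0.0502)/1.0816 = 76.6 days (vs. the pure-advection estimate x/v = 76.6 d).

76.6 days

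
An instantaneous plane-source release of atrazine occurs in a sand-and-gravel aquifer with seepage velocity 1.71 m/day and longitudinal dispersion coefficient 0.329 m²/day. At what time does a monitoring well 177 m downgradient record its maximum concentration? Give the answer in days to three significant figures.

103 days

For the 1D instantaneous-source solution, setting ∂C/∂t = 0 at fixed x gives v²t² + 2Dt − x² = 0, so t = (√(D² + v²x²) − D)/v².
√(D² + v²x²) = √(0.329² + 1.71² × 177²) = 302.7; v² = 2.9241.
t = (302.7 − 0.329)/2.9241 = 103 days (vs. the pure-advection estimate x/v = 104 d).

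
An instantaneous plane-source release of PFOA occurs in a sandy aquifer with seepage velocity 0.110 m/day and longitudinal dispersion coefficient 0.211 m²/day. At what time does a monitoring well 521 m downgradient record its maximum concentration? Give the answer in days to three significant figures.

4720 days

For the 1D instantaneous-source solution, setting ∂C/∂t = 0 at fixed x gives v²t² + 2Dt − x² = 0, so t = (√(D² + v²x²) − D)/v².
√(D² + v²x²) = √(0.211² + 0.110² × 521²) = 57.31; v² = 0.0121.
t = (57.31 − 0.211)/0.0121 = 4720 days (vs. the pure-advection estimate x/v = 4740 d).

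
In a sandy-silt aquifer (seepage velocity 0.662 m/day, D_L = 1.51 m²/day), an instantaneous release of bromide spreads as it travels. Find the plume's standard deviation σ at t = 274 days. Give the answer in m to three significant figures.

Dispersive spreading gives a Gaussian with σ² = 2Dt; advection only shifts the center.
σ = √(2 × 1.51 × 274) = 28.8 m.

28.8 m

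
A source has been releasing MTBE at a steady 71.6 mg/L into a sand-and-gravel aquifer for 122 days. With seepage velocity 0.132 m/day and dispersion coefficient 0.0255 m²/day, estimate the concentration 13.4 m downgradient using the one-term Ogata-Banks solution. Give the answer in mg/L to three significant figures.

61.6 mg/L

For a continuous step input, C/C₀ ≈ ½·erfc((x−vt)/(2√(Dt))).
vt = 0.132 × 122 = 16.104 m and 2√(Dt) = 2√(0.0255 × 122) = 3.528 m.
Argument (x−vt)/(2√(Dt)) = (13.4 − 16.104)/3.528 = -0.7664; ½·erfc(-0.7664) = 0.8608.
C = 71.6 × 0.8608 = 61.6 mg/L.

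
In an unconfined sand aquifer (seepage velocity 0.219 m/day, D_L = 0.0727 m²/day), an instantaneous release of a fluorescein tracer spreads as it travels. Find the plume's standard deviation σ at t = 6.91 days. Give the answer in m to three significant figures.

1.00 m

Dispersive spreading gives a Gaussian with σ² = 2Dt; advection only shifts the center.
σ = √(2 × 0.0727 × 6.91) = 1.00 m.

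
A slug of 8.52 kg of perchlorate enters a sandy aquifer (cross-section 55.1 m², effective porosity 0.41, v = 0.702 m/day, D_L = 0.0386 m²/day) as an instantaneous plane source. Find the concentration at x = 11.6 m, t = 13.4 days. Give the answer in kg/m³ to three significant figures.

0.0145 kg/m³

For an instantaneous plane source, C(x,t) = M/(n_e·A·√(4πDt)) · exp(−(x−vt)²/(4Dt)), with n_e·A the pore (flow) area.
Plume center vt = 0.702 × 13.4 = 9.4068 m, so the well at 11.6 m is 2.1932 m downgradient of the peak.
√(4πDt) = 2.549 m, giving peak height M/(n_e·A·√(4πDt)) = 8.52/(0.41 × 55.1 × 2.549) = 0.1480 kg/m³.
(x−vt)²/(4Dt) = (2.1932)²/(4 × 0.0386 × 13.4) = 2.325; exp(−2.325) = 0.09778.
C = 0.1480 × 0.09778 = 0.0145 kg/m³.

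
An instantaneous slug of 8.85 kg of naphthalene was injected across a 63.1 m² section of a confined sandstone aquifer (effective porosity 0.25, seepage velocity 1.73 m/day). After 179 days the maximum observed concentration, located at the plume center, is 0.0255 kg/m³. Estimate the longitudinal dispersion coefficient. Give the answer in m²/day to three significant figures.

At the plume center C_max = M/(n_e·A·√(4πDt)), so D = M²/(4πt·(n_e·A·C_max)²).
n_e·A·C_max = 0.25 × 63.1 × 0.0255 = 0.4023 kg/m.
D = 8.85²/(4π × 179 × 0.4023²) = 0.215 m²/day.

0.215 m²/day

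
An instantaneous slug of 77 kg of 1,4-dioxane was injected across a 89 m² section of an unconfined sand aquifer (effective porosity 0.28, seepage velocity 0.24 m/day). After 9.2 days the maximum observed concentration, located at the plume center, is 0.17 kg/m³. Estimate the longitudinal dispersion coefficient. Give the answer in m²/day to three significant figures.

2.86 m²/day

At the plume center C_max = M/(n_e·A·√(4πDt)), so D = M²/(4πt·(n_e·A·C_max)²).
n_e·A·C_max = 0.28 × 89 × 0.17 = 4.236 kg/m.
D = 77²/(4π × 9.2 × 4.236²) = 2.86 m²/day.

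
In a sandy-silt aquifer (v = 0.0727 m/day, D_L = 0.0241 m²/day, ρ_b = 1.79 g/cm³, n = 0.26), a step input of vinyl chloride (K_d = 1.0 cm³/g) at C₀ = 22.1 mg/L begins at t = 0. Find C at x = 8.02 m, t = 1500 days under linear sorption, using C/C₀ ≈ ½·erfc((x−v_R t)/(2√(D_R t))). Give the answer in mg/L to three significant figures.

Retardation factor R = 1 + ρ_b·K_d/n = 1 + 1.79 × 1.0/0.26 = 7.885.
Sorption retards both mechanisms: v_R = v/R = 0.009220 m/day, D_R = D/R = 0.003056 m²/day.
v_R·t = 0.009220 × 1500 = 13.83 m; 2√(D_R t) = 4.282 m; argument = (8.02 − 13.83)/4.282 = -1.357.
C = C₀ × ½·erfc(-1.357) = 22.1 × 0.9725 = 21.5 mg/L.

21.5 mg/L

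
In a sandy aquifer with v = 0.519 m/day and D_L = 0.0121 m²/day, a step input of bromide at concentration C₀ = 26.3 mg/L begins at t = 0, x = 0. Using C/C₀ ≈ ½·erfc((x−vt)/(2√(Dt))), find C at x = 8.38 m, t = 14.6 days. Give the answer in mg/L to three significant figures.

2.33 mg/L

For a continuous step input, C/C₀ ≈ ½·erfc((x−vt)/(2√(Dt))).
vt = 0.519 × 14.6 = 7.5774 m and 2√(Dt) = 2√(0.0121 × 14.6) = 0.8406 m.
Argument (x−vt)/(2√(Dt)) = (8.38 − 7.5774)/0.8406 = 0.9548; ½·erfc(0.9548) = 0.08846.
C = 26.3 × 0.08846 = 2.33 mg/L.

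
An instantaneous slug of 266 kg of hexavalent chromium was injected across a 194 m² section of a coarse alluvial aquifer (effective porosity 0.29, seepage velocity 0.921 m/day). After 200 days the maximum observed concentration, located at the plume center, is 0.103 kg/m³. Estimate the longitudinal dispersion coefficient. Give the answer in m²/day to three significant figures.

At the plume center C_max = M/(n_e·A·√(4πDt)), so D = M²/(4πt·(n_e·A·C_max)²).
n_e·A·C_max = 0.29 × 194 × 0.103 = 5.795 kg/m.
D = 266²/(4π × 200 × 5.795²) = 0.838 m²/day.

0.838 m²/day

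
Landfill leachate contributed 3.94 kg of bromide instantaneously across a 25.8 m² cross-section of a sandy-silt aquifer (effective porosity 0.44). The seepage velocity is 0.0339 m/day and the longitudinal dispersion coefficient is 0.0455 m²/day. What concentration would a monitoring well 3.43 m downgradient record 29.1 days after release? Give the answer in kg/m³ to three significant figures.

For an instantaneous plane source, C(x,t) = M/(n_e·A·√(4πDt)) · exp(−(x−vt)²/(4Dt)), with n_e·A the pore (flow) area.
Plume center vt = 0.0339 × 29.1 = 0.98649 m, so the well at 3.43 m is 2.44351 m downgradient of the peak.
√(4πDt) = 4.079 m, giving peak height M/(n_e·A·√(4πDt)) = 3.94/(0.44 × 25.8 × 4.079) = 0.08509 kg/m³.
(x−vt)²/(4Dt) = (2.44351)²/(4 × 0.0455 × 29.1) = 1.127; exp(−1.127) = 0.3240.
C = 0.08509 × 0.3240 = 0.0276 kg/m³.

0.0276 kg/m³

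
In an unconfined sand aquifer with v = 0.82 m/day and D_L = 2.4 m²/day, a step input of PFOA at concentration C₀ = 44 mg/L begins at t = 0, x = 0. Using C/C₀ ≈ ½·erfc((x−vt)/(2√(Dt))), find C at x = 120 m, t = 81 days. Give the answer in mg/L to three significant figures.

For a continuous step input, C/C₀ ≈ ½·erfc((x−vt)/(2√(Dt))).
vt = 0.82 × 81 = 66.42 m and 2√(Dt) = 2√(2.4 × 81) = 27.89 m.
Argument (x−vt)/(2√(Dt)) = (120 − 66.42)/27.89 = 1.921; ½·erfc(1.921) = 0.003297.
C = 44 × 0.003297 = 0.145 mg/L.

0.145 mg/L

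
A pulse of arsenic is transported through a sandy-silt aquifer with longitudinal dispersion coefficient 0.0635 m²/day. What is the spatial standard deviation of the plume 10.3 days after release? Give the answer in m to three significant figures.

Dispersive spreading gives a Gaussian with σ² = 2Dt; advection only shifts the center.
σ = √(2 × 0.0635 × 10.3) = 1.14 m.

1.14 m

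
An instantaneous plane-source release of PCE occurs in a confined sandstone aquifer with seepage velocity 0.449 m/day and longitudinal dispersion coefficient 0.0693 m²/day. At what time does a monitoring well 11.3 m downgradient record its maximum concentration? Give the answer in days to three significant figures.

24.8 days

For the 1D instantaneous-source solution, setting ∂C/∂t = 0 at fixed x gives v²t² + 2Dt − x² = 0, so t = (√(D² + v²x²) − D)/v².
√(D² + v²x²) = √(0.0693² + 0.449² × 11.3²) = 5.074; v² = 0.201601.
t = (5.074 − 0.0693)/0.201601 = 24.8 days (vs. the pure-advection estimate x/v = 25.2 d).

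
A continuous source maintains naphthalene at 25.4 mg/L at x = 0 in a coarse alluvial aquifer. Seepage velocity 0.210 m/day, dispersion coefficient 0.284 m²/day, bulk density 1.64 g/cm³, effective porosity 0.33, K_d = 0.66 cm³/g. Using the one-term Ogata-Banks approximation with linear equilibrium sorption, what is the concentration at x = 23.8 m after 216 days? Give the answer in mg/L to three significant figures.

Retardation factor R = 1 + ρ_b·K_d/n = 1 + 1.64 × 0.66/0.33 = 4.280.
Sorption retards both mechanisms: v_R = v/R = 0.04907 m/day, D_R = D/R = 0.06636 m²/day.
v_R·t = 0.04907 × 216 = 10.59912 m; 2√(D_R t) = 7.572 m; argument = (23.8 − 10.59912)/7.572 = 1.743.
C = C₀ × ½·erfc(1.743) = 25.4 × 0.006851 = 0.174 mg/L.

0.174 mg/L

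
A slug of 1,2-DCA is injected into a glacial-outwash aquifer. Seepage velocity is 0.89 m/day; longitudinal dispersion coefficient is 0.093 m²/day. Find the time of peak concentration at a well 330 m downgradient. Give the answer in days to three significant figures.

For the 1D instantaneous-source solution, setting ∂C/∂t = 0 at fixed x gives v²t² + 2Dt − x² = 0, so t = (√(D² + v²x²) − D)/v².
√(D² + v²x²) = √(0.093² + 0.89² × 330²) = 293.7; v² = 0.7921.
t = (293.7 − 0.093)/0.7921 = 371 days (vs. the pure-advection estimate x/v = 371 d).

371 days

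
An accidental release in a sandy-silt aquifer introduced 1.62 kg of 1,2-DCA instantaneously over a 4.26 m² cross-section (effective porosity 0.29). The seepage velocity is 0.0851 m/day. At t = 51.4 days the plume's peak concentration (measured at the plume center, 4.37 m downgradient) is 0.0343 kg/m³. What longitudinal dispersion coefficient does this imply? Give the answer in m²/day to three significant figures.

2.26 m²/day

At the plume center C_max = M/(n_e·A·√(4πDt)), so D = M²/(4πt·(n_e·A·C_max)²).
n_e·A·C_max = 0.29 × 4.26 × 0.0343 = 0.04237 kg/m.
D = 1.62²/(4π × 51.4 × 0.04237²) = 2.26 m²/day.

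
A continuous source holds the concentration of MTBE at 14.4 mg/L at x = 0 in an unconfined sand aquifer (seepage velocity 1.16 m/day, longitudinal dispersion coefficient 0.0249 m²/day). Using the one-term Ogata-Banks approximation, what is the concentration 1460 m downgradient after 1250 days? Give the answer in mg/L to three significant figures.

1.48 mg/L

For a continuous step input, C/C₀ ≈ ½·erfc((x−vt)/(2√(Dt))).
vt = 1.16 × 1250 = 1450 m and 2√(Dt) = 2√(0.0249 × 1250) = 11.16 m.
Argument (x−vt)/(2√(Dt)) = (1460 − 1450)/11.16 = 0.8961; ½·erfc(0.8961) = 0.1025.
C = 14.4 × 0.1025 = 1.48 mg/L.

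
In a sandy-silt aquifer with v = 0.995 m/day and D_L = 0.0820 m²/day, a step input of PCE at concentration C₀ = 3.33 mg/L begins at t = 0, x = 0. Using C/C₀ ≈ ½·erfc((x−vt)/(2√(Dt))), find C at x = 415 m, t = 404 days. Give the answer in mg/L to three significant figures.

For a continuous step input, C/C₀ ≈ ½·erfc((x−vt)/(2√(Dt))).
vt = 0.995 × 404 = 401.98 m and 2√(Dt) = 2√(0.0820 × 404) = 11.51 m.
Argument (x−vt)/(2√(Dt)) = (415 − 401.98)/11.51 = 1.131; ½·erfc(1.131) = 0.05486.
C = 3.33 × 0.05486 = 0.183 mg/L.

0.183 mg/L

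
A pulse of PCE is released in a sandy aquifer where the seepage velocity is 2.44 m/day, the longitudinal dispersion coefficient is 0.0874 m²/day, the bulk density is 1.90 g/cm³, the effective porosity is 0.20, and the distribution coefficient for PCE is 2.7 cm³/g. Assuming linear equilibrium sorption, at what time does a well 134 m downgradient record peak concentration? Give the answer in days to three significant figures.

Retardation factor R = 1 + ρ_b·K_d/n = 1 + 1.90 × 2.7/0.20 = 26.65.
Sorption retards both mechanisms: v_R = v/R = 0.09156 m/day, D_R = D/R = 0.003280 m²/day.
Peak time from v_R²t² + 2D_R t − x² = 0: t = (√(D_R² + v_R²x²) − D_R)/v_R².
√(D_R² + v_R²x²) = √(0.003280² + 0.09156² × 134²) = 12.27; v_R² = 0.008383.
t = (12.27 − 0.003280)/0.008383 = 1460 days.

1460 days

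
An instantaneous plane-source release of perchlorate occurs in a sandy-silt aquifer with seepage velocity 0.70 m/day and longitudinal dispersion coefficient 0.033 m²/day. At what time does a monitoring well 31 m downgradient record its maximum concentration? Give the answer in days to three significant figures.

44.2 days

For the 1D instantaneous-source solution, setting ∂C/∂t = 0 at fixed x gives v²t² + 2Dt − x² = 0, so t = (√(D² + v²x²) − D)/v².
√(D² + v²x²) = √(0.033² + 0.70² × 31²) = 21.70; v² = 0.49.
t = (21.70 − 0.033)/0.49 = 44.2 days (vs. the pure-advection estimate x/v = 44.3 d).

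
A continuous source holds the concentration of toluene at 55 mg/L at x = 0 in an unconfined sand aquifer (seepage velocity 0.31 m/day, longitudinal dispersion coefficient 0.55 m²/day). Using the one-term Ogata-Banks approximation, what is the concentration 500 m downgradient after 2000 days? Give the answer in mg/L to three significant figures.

54.7 mg/L

For a continuous step input, C/C₀ ≈ ½·erfc((x−vt)/(2√(Dt))).
vt = 0.31 × 2000 = 620 m and 2√(Dt) = 2√(0.55 × 2000) = 66.33 m.
Argument (x−vt)/(2√(Dt)) = (500 − 620)/66.33 = -1.809; ½·erfc(-1.809) = 0.9947.
C = 55 × 0.9947 = 54.7 mg/L.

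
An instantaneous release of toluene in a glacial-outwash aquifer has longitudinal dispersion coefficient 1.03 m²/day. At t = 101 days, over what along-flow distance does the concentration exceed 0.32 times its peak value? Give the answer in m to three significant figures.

The plume is Gaussian with σ = √(2Dt) = √(2 × 1.03 × 101) = 14.42 m.
C/C_peak = exp(−Δx²/(2σ²)) = 0.32 ⇒ Δx = σ·√(−2 ln 0.32) = 14.42 × 1.510 = 21.77 m.
Width = 2Δx = 43.5 m.

43.5 m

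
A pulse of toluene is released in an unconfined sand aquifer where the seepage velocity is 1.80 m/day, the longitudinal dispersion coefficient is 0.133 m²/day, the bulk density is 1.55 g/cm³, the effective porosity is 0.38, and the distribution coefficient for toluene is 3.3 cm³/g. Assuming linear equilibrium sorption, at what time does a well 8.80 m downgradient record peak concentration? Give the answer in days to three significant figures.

Retardation factor R = 1 + ρ_b·K_d/n = 1 + 1.55 × 3.3/0.38 = 14.46.
Sorption retards both mechanisms: v_R = v/R = 0.1245 m/day, D_R = D/R = 0.009198 m²/day.
Peak time from v_R²t² + 2D_R t − x² = 0: t = (√(D_R² + v_R²x²) − D_R)/v_R².
√(D_R² + v_R²x²) = √(0.009198² + 0.1245² × 8.80²) = 1.096; v_R² = 0.01550.
t = (1.096 − 0.009198)/0.01550 = 70.1 days.

70.1 days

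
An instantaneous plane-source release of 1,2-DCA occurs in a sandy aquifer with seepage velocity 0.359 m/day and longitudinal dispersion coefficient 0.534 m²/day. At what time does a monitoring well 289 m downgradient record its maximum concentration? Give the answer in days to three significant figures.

For the 1D instantaneous-source solution, setting ∂C/∂t = 0 at fixed x gives v²t² + 2Dt − x² = 0, so t = (√(D² + v²x²) − D)/v².
√(D² + v²x²) = √(0.534² + 0.359² × 289²) = 103.8; v² = 0.128881.
t = (103.8 − 0.534)/0.128881 = 801 days (vs. the pure-advection estimate x/v = 805 d).

801 days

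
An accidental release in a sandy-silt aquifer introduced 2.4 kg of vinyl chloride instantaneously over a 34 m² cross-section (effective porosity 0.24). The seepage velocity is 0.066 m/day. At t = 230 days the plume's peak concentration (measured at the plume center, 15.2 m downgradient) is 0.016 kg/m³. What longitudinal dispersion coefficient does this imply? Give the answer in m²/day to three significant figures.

At the plume center C_max = M/(n_e·A·√(4πDt)), so D = M²/(4πt·(n_e·A·C_max)²).
n_e·A·C_max = 0.24 × 34 × 0.016 = 0.1306 kg/m.
D = 2.4²/(4π × 230 × 0.1306²) = 0.117 m²/day.

0.117 m²/day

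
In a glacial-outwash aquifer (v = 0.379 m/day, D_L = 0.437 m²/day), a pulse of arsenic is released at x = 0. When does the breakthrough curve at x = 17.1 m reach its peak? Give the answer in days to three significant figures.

42.2 days

For the 1D instantaneous-source solution, setting ∂C/∂t = 0 at fixed x gives v²t² + 2Dt − x² = 0, so t = (√(D² + v²x²) − D)/v².
√(D² + v²x²) = √(0.437² + 0.379² × 17.1²) = 6.496; v² = 0.143641.
t = (6.496 − 0.437)/0.143641 = 42.2 days (vs. the pure-advection estimate x/v = 45.1 d).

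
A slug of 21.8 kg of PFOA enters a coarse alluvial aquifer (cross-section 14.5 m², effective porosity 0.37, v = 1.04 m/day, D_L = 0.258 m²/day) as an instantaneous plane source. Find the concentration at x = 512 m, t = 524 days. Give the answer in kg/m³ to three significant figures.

For an instantaneous plane source, C(x,t) = M/(n_e·A·√(4πDt)) · exp(−(x−vt)²/(4Dt)), with n_e·A the pore (flow) area.
Plume center vt = 1.04 × 524 = 544.96 m, so the well at 512 m is 32.96 m upgradient of the peak.
√(4πDt) = 41.22 m, giving peak height M/(n_e·A·√(4πDt)) = 21.8/(0.37 × 14.5 × 41.22) = 0.09858 kg/m³.
(x−vt)²/(4Dt) = (-32.96)²/(4 × 0.258 × 524) = 2.009; exp(−2.009) = 0.1341.
C = 0.09858 × 0.1341 = 0.0132 kg/m³.

0.0132 kg/m³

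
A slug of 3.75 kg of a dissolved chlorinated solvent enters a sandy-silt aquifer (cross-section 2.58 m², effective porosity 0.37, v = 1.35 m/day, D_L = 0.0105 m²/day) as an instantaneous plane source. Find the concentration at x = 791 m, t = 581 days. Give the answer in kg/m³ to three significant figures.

For an instantaneous plane source, C(x,t) = M/(n_e·A·√(4πDt)) · exp(−(x−vt)²/(4Dt)), with n_e·A the pore (flow) area.
Plume center vt = 1.35 × 581 = 784.35 m, so the well at 791 m is 6.65 m downgradient of the peak.
√(4πDt) = 8.756 m, giving peak height M/(n_e·A·√(4πDt)) = 3.75/(0.37 × 2.58 × 8.756) = 0.4486 kg/m³.
(x−vt)²/(4Dt) = (6.65)²/(4 × 0.0105 × 581) = 1.812; exp(−1.812) = 0.1633.
C = 0.4486 × 0.1633 = 0.0733 kg/m³.

0.0733 kg/m³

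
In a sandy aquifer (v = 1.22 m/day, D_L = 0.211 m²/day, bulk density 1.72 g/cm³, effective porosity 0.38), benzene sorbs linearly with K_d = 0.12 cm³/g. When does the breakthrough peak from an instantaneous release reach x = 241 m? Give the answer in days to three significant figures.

305 days

Retardation factor R = 1 + ρ_b·K_d/n = 1 + 1.72 × 0.12/0.38 = 1.543.
Sorption retards both mechanisms: v_R = v/R = 0.7907 m/day, D_R = D/R = 0.1367 m²/day.
Peak time from v_R²t² + 2D_R t − x² = 0: t = (√(D_R² + v_R²x²) − D_R)/v_R².
√(D_R² + v_R²x²) = √(0.1367² + 0.7907² × 241²) = 190.6; v_R² = 0.6252.
t = (190.6 − 0.1367)/0.6252 = 305 days.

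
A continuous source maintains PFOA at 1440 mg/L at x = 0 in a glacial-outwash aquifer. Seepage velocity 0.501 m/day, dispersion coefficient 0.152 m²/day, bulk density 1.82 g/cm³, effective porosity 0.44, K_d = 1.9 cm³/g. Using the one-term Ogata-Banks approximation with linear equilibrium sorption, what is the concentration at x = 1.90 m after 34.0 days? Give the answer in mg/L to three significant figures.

Retardation factor R = 1 + ρ_b·K_d/n = 1 + 1.82 × 1.9/0.44 = 8.859.
Sorption retards both mechanisms: v_R = v/R = 0.05655 m/day, D_R = D/R = 0.01716 m²/day.
v_R·t = 0.05655 × 34.0 = 1.9227 m; 2√(D_R t) = 1.528 m; argument = (1.90 − 1.9227)/1.528 = -0.01486.
C = C₀ × ½·erfc(-0.01486) = 1440 × 0.5084 = 732 mg/L.

732 mg/L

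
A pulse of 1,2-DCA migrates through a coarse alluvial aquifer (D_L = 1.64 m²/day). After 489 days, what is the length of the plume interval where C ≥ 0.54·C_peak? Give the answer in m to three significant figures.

88.9 m

The plume is Gaussian with σ = √(2Dt) = √(2 × 1.64 × 489) = 40.05 m.
C/C_peak = exp(−Δx²/(2σ²)) = 0.54 ⇒ Δx = σ·√(−2 ln 0.54) = 40.05 × 1.110 = 44.46 m.
Width = 2Δx = 88.9 m.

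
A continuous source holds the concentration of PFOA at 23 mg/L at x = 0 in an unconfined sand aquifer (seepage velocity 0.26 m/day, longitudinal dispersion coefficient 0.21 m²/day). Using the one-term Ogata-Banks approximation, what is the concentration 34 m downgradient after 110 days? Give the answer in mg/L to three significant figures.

For a continuous step input, C/C₀ ≈ ½·erfc((x−vt)/(2√(Dt))).
vt = 0.26 × 110 = 28.6 m and 2√(Dt) = 2√(0.21 × 110) = 9.612 m.
Argument (x−vt)/(2√(Dt)) = (34 − 28.6)/9.612 = 0.5618; ½·erfc(0.5618) = 0.2135.
C = 23 × 0.2135 = 4.91 mg/L.

4.91 mg/L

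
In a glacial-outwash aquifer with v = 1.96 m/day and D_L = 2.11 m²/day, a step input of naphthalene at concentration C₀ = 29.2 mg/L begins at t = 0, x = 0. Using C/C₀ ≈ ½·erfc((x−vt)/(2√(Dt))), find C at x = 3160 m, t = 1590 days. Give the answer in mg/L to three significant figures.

8.68 mg/L

For a continuous step input, C/C₀ ≈ ½·erfc((x−vt)/(2√(Dt))).
vt = 1.96 × 1590 = 3116.4 m and 2√(Dt) = 2√(2.11 × 1590) = 115.8 m.
Argument (x−vt)/(2√(Dt)) = (3160 − 3116.4)/115.8 = 0.3765; ½·erfc(0.3765) = 0.2972.
C = 29.2 × 0.2972 = 8.68 mg/L.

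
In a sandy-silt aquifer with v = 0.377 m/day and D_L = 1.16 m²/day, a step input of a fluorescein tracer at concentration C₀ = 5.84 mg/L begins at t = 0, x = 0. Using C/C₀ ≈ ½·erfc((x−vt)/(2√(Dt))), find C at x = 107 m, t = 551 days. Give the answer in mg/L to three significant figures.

For a continuous step input, C/C₀ ≈ ½·erfc((x−vt)/(2√(Dt))).
vt = 0.377 × 551 = 207.727 m and 2√(Dt) = 2√(1.16 × 551) = 50.56 m.
Argument (x−vt)/(2√(Dt)) = (107 − 207.727)/50.56 = -1.992; ½·erfc(-1.992) = 0.9976.
C = 5.84 × 0.9976 = 5.83 mg/L.

5.83 mg/L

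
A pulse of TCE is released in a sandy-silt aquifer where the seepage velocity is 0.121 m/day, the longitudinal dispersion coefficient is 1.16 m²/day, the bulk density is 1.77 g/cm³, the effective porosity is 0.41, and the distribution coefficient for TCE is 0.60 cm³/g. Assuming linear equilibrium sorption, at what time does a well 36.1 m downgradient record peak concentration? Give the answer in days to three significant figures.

Retardation factor R = 1 + ρ_b·K_d/n = 1 + 1.77 × 0.60/0.41 = 3.590.
Sorption retards both mechanisms: v_R = v/R = 0.03370 m/day, D_R = D/R = 0.3231 m²/day.
Peak time from v_R²t² + 2D_R t − x² = 0: t = (√(D_R² + v_R²x²) − D_R)/v_R².
√(D_R² + v_R²x²) = √(0.3231² + 0.03370² × 36.1²) = 1.259; v_R² = 0.001136.
t = (1.259 − 0.3231)/0.001136 = 824 days.

824 days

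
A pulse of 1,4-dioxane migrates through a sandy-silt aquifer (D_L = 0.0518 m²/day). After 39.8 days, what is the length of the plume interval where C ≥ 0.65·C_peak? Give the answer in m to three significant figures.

The plume is Gaussian with σ = √(2Dt) = √(2 × 0.0518 × 39.8) = 2.031 m.
C/C_peak = exp(−Δx²/(2σ²)) = 0.65 ⇒ Δx = σ·√(−2 ln 0.65) = 2.031 × 0.9282 = 1.885 m.
Width = 2Δx = 3.77 m.

3.77 m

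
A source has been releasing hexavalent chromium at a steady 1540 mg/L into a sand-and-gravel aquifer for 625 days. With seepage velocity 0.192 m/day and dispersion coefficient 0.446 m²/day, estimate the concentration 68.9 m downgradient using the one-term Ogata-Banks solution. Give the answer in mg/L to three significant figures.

For a continuous step input, C/C₀ ≈ ½·erfc((x−vt)/(2√(Dt))).
vt = 0.192 × 625 = 120 m and 2√(Dt) = 2√(0.446 × 625) = 33.39 m.
Argument (x−vt)/(2√(Dt)) = (68.9 − 120)/33.39 = -1.530; ½·erfc(-1.530) = 0.9848.
C = 1540 × 0.9848 = 1520 mg/L.

1520 mg/L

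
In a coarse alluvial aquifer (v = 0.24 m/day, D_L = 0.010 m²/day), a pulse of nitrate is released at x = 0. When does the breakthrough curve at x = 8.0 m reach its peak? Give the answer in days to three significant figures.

33.2 days

For the 1D instantaneous-source solution, setting ∂C/∂t = 0 at fixed x gives v²t² + 2Dt − x² = 0, so t = (√(D² + v²x²) − D)/v².
√(D² + v²x²) = √(0.010² + 0.24² × 8.0²) = 1.920; v² = 0.0576.
t = (1.920 − 0.010)/0.0576 = 33.2 days (vs. the pure-advection estimate x/v = 33.3 d).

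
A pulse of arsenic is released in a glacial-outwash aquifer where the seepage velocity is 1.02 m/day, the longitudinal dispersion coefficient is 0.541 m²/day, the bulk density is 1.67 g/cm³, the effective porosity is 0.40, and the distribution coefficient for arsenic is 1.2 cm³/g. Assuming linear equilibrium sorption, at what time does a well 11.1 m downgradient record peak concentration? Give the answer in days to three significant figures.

Retardation factor R = 1 + ρ_b·K_d/n = 1 + 1.67 × 1.2/0.40 = 6.010.
Sorption retards both mechanisms: v_R = v/R = 0.1697 m/day, D_R = D/R = 0.09002 m²/day.
Peak time from v_R²t² + 2D_R t − x² = 0: t = (√(D_R² + v_R²x²) − D_R)/v_R².
√(D_R² + v_R²x²) = √(0.09002² + 0.1697² × 11.1²) = 1.886; v_R² = 0.02880.
t = (1.886 − 0.09002)/0.02880 = 62.4 days.

62.4 days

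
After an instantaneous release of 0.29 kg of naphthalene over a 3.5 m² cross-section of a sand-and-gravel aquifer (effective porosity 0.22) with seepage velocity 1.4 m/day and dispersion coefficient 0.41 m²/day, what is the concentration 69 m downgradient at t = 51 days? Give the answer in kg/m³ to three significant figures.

0.0217 kg/m³

For an instantaneous plane source, C(x,t) = M/(n_e·A·√(4πDt)) · exp(−(x−vt)²/(4Dt)), with n_e·A the pore (flow) area.
Plume center vt = 1.4 × 51 = 71.4 m, so the well at 69 m is 2.4 m upgradient of the peak.
√(4πDt) = 16.21 m, giving peak height M/(n_e·A·√(4πDt)) = 0.29/(0.22 × 3.5 × 16.21) = 0.02323 kg/m³.
(x−vt)²/(4Dt) = (-2.4)²/(4 × 0.41 × 51) = 0.06887; exp(−0.06887) = 0.9334.
C = 0.02323 × 0.9334 = 0.0217 kg/m³.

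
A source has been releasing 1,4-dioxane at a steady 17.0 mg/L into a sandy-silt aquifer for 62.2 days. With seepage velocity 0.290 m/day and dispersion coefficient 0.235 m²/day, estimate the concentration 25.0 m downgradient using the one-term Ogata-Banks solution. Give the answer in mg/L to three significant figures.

For a continuous step input, C/C₀ ≈ ½·erfc((x−vt)/(2√(Dt))).
vt = 0.290 × 62.2 = 18.038 m and 2√(Dt) = 2√(0.235 × 62.2) = 7.646 m.
Argument (x−vt)/(2√(Dt)) = (25.0 − 18.038)/7.646 = 0.9105; ½·erfc(0.9105) = 0.09894.
C = 17.0 × 0.09894 = 1.68 mg/L.

1.68 mg/L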